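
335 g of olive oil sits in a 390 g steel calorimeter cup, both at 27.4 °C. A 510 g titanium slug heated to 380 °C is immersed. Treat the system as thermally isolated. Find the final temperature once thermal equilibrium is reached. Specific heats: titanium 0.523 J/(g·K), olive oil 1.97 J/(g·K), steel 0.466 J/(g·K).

With ΣQ=0 the equilibrium temperature is the m·c-weighted mean:
T_f = (266.73×380 + 659.95×27.4 + 181.74×27.4) / (266.73 + 659.95 + 181.74)
    = 124420 / 1108.4 ≈ 112.25 °C

T_f ≈ 112.2 °C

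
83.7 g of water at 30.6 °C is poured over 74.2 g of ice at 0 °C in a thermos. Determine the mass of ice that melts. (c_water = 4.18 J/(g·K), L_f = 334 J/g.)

m_melted ≈ 32.1 g

Water can give up m c ΔT = 83.7·4.18·30.6 = 10706 J before reaching 0 °C.
Fully melting the ice requires m_ice L_f = 74.2·334 = 24783 J.
10706 J < 24783 J, so only part of the ice melts and the system sits at 0 °C.
m_melt = 10706 / L_f = 32.05 g.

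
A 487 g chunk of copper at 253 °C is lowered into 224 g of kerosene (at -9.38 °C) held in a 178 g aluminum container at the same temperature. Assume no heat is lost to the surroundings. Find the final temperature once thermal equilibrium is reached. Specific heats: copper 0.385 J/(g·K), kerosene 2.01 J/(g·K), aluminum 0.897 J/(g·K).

Setting the total heat transfer to zero:
487*0.385*(T − 253) + 224*2.01*(T − (-9.38)) + 178*0.897*(T − (-9.38)) = 0
(187.5 + 450.24 + 159.67) T = 187.5*253 + 450.24*(-9.38) + 159.67*(-9.38)
T ≈ 52.31 °C

T_f ≈ 52.3 °C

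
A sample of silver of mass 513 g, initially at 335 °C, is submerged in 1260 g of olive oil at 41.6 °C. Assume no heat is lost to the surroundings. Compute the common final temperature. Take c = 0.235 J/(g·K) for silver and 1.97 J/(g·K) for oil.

Heat gained plus heat lost sum to zero:
513*0.235*(T − 335) + 1260*1.97*(T − 41.6) = 0
120.55(T − 335) + 2482.2(T − 41.6) = 0
2602.8 T = 143645
T = 143645/2602.8 ≈ 55.19 °C

T_f ≈ 55.2 °C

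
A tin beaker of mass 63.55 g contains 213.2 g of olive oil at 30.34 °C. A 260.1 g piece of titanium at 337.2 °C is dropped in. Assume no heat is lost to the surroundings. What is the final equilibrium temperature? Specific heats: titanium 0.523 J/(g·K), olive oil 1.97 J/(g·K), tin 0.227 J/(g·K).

T_f ≈ 103.5 °C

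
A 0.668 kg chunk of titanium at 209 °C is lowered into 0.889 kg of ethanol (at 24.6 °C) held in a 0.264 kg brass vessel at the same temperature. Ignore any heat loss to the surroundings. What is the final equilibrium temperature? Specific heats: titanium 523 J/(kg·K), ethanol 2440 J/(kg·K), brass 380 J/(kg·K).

T_f ≈ 49.2 °C

Energy conservation, ΣQ = 0:
0.668×523×(T − 209) + 0.889×2440×(T − 24.6) + 0.264×380×(T − 24.6) = 0
349.36(T − 209) + 2169.2(T − 24.6) + 100.32(T − 24.6) = 0
2618.8 T = 128846
T = 128846 / 2618.8 = 49.2 °C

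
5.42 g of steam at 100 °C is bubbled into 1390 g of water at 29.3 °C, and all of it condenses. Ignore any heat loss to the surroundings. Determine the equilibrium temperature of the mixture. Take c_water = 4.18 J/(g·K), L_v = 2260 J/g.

Sum of m c ΔT and latent-heat terms is zero:
latent heat released on condensation: 5.42×2260 = 12249; condensed water 100 °C→T: 22.66(T − 100); water warms: 1390×4.18×(T − 29.3) = 5810.2(T − 29.3)
5832.9 T = 12249 + 2265.6 + 170239 = 184754
T ≈ 31.67 °C (< 100 °C, so full condensation is consistent).

T_f ≈ 31.7 °C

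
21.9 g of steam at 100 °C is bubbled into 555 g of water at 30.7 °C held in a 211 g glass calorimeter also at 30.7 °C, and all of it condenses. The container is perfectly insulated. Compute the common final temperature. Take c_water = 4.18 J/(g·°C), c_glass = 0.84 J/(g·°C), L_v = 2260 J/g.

T_f ≈ 52.3 °C

Energy conservation, ΣQ = 0:
steam→water at 100 °C releases m L_v = 21.9×2260 = 49494
  condensed water 100 °C→T: 91.54(T − 100)
  original water: 2319.9(T − 30.7)
  glass cup: 211×0.84×(T − 30.7) = 177.24(T − 30.7)
2588.7 T = 49494 + 9154.2 + 76662 = 135310
T ≈ 52.27 °C, under the boiling point, so the assumption holds.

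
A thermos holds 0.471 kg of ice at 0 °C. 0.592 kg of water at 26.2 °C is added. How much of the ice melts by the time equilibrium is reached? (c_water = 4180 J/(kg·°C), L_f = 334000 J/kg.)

Heat available from the water dropping to 0 °C: 0.592×4180×26.2 = 64833 J.
Melting all 0.471 kg of ice would need 0.471×334000 = 157314 J.
Since 64833 < 157314 J, not all the ice melts; equilibrium is at 0 °C.
m_melted×334000 = 64833  ⇒  m_melted ≈ 0.1941 kg.

m_melted ≈ 0.194 kg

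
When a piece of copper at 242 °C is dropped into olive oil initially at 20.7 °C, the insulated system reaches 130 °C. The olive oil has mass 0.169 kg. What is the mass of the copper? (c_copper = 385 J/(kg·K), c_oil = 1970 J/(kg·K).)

Energy conservation, ΣQ = 0:
m·385·(130 − 242) + 0.169·1970·(130 − 20.7) = 0
-43120 m = -36389
m = -36389/-43120 ≈ 0.8439 kg

m ≈ 0.844 kg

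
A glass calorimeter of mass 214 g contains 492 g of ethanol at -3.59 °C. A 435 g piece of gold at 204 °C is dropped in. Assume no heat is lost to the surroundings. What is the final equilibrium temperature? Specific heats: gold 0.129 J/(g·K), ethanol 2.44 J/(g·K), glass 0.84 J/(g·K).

T_f ≈ 4.5 °C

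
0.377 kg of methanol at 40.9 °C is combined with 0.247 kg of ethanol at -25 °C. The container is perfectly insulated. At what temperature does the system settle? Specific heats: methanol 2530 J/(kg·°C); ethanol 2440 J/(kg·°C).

T_f ≈ 15.4 °C

Set heat shed by the hot body equal to heat absorbed by the cold body:
0.377*2530*(40.9 − T) = 0.247*2440*(T − (-25))
953.81(40.9 − T) = 602.68(T − (-25))
1556.5 T = 23944  ⇒  T ≈ 15.38 °C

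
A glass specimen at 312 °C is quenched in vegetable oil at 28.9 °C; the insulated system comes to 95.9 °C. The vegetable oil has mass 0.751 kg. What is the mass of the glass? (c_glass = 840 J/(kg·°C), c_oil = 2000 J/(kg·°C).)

m ≈ 0.554 kg

Heat lost by the glass = heat gained by the oil:
m×840×(312 − 95.9) = 0.751×2000×(95.9 − 28.9)
181524 m = 100634  ⇒  m ≈ 0.5544 kg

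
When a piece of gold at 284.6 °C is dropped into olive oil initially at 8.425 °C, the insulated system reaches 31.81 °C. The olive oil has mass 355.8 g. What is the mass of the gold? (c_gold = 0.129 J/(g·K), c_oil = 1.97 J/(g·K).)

m ≈ 503 g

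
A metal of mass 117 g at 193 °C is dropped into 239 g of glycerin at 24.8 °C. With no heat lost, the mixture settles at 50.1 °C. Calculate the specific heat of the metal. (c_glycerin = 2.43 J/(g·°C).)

c ≈ 0.879 J/(g·°C)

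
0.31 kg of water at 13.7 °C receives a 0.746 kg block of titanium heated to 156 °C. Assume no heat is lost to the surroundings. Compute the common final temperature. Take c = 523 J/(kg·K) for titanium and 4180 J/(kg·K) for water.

T_f ≈ 46.6 °C

Let T be the final temperature. ΣQ_i = 0:
0.746×523×(T − 156) + 0.31×4180×(T − 13.7) = 0
390.16(T − 156) + 1295.8(T − 13.7) = 0
1686 T = 78617
T ≈ 46.63 °C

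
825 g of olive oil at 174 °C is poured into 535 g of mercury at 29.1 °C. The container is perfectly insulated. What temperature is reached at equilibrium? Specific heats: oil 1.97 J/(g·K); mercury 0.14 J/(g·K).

T_f ≈ 167.6 °C

Setting the total heat transfer to zero:
825*1.97*(T − 174) + 535*0.14*(T − 29.1) = 0
1700.2 T = 284973
T = 284973/1700.2 ≈ 167.62 °C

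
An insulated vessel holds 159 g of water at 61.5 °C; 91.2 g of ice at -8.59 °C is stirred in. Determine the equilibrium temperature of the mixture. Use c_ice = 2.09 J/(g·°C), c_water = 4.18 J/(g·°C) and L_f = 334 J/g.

T_f ≈ 8.4 °C

Taking heat into each body as positive, Σ m c ΔT = 0:
warm ice to 0 °C: 91.2×2.09×(0 − (-8.59)) = 1637.3
  fusion: m_ice L_f = 91.2×334 = 30461
  meltwater 0→T: 91.2×4.18×T = 381.22 T
  water: 664.62(T − 61.5)
1045.8 T = 40874 − 32098 = 8776
T ≈ 8.39 °C — above 0 °C, consistent with complete melting.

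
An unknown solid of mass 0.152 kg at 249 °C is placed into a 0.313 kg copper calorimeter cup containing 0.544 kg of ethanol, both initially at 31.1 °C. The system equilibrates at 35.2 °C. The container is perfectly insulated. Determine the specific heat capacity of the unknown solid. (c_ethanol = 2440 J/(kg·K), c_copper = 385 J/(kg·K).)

c ≈ 183 J/(kg·K)

Heat gained plus heat lost sum to zero:
0.152×c×(35.2 − 249) + 0.544×2440×(35.2 − 31.1) + 0.313×385×(35.2 − 31.1) = 0
-32.5 c = -5936.2
c = -5936.2/-32.5 ≈ 182.7 J/(kg·K)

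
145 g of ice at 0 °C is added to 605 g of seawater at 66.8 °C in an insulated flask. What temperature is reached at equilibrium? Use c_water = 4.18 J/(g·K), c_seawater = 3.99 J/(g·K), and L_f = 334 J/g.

Setting the total heat transfer to zero:
latent heat to melt: 145·334 = 48430; meltwater 0→T: 145·4.18·T = 606.1 T; seawater: 2414(T − 66.8)
3020.1 T = 161252 − 48430 = 112822
T ≈ 37.36 °C. Since T > 0 °C, the all-ice-melts assumption holds.

T_f ≈ 37.4 °C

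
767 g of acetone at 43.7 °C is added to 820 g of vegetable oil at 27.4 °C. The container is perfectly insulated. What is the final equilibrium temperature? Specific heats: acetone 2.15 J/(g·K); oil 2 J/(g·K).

T_f ≈ 35.6 °C

Conservation of energy gives ΣQ = 0:
767*2.15*(T − 43.7) + 820*2*(T − 27.4) = 0
1649(T − 43.7) + 1640(T − 27.4) = 0
(1649 + 1640) T = 1649*43.7 + 1640*27.4
T = 116999/3289.1 ≈ 35.57 °C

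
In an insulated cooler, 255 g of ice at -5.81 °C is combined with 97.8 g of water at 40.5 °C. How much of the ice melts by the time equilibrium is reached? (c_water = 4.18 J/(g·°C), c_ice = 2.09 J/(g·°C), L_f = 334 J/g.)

Heat available from the water dropping to 0 °C: 97.8·4.18·40.5 = 16557 J.
Warming the ice to 0 °C takes 255·2.09·5.81 = 3096.4 J, leaving 13460 J for melting.
Melting all 255 g of ice would need 255·334 = 85170 J.
That's not enough to melt it all — equilibrium is at 0 °C with ice remaining.
Mass melted = 13460/334 ≈ 40.3 g.

m_melted ≈ 40.3 g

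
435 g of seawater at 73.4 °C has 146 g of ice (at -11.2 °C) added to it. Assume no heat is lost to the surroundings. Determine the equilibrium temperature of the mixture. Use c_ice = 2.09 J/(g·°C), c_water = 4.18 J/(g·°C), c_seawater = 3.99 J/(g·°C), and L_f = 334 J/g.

T_f ≈ 32.1 °C

Conservation of energy gives ΣQ = 0:
ice -11.2→0 °C: 146·2.09·11.2 = 3417.6; latent heat to melt: 146·334 = 48764; warm the meltwater: 610.28 T; seawater cools: 435·3.99·(T − 73.4) = 1735.7(T − 73.4)
2345.9 T = 127397 − 52182 = 75215
T ≈ 32.06 °C — above 0 °C, consistent with complete melting.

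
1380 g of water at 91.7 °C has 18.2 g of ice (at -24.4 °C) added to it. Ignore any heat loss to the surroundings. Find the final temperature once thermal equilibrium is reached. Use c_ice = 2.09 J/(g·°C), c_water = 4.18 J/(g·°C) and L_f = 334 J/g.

T_f ≈ 89.3 °C

Conservation of energy gives ΣQ = 0:
warm ice to 0 °C: 18.2·2.09·(0 − (-24.4)) = 928.13; melt ice: 18.2·334 = 6078.8; meltwater 0→T: 18.2·4.18·T = 76.08 T; water: 5768.4(T − 91.7)
5844.5 T = 528962 − 7006.9 = 521955
T ≈ 89.31 °C (positive, so assuming full melt was valid).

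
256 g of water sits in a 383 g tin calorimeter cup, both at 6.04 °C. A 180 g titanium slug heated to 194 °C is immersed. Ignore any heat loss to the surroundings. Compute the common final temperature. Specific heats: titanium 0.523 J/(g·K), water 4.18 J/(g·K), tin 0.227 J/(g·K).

T_f ≈ 20.2 °C

T_f = Σ m_i c_i T_i / Σ m_i c_i:
T_f = (94.14×194 + 1070.1×6.04 + 86.94×6.04) / (94.14 + 1070.1 + 86.94)
    = 25252 / 1251.2 ≈ 20.18 °C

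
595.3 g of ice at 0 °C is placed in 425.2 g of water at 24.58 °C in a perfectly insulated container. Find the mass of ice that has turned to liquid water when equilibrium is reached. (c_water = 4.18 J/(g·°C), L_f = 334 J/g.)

Heat available from the water dropping to 0 °C: 425.2×4.18×24.58 = 43687 J.
To melt every bit of ice: 595.3×334 = 198830 J.
That's not enough to melt it all — equilibrium is at 0 °C with ice remaining.
m_melted×334 = 43687  ⇒  m_melted ≈ 130.8 g.

m_melted ≈ 131 g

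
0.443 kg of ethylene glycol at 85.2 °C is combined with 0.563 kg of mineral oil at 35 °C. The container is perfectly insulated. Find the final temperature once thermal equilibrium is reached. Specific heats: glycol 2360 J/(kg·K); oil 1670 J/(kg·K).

T_f ≈ 61.4 °C

With ΣQ=0 the equilibrium temperature is the m·c-weighted mean:
T_f = (1045.5*85.2 + 940.21*35) / (1045.5 + 940.21)
    = 121982 / 1985.7 ≈ 61.43 °C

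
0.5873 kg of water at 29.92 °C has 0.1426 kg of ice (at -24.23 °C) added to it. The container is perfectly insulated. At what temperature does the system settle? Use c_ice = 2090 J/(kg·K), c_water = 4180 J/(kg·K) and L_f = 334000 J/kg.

T_f ≈ 6.1 °C

Net heat exchanged in the isolated system is zero:
warm ice to 0 °C: 0.1426×2090×(0 − (-24.23)) = 7221.4
  melt ice: 0.1426×334000 = 47628
  warm the meltwater: 596.07 T
  water cools: 0.5873×4180×(T − 29.92) = 2454.9(T − 29.92)
3051 T = 73451 − 54850 = 18601
T ≈ 6.10 °C (positive, so assuming full melt was valid).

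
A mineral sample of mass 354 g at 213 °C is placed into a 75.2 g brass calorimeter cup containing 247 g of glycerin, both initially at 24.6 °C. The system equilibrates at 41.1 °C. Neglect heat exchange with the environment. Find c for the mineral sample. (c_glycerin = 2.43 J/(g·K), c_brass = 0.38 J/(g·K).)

c ≈ 0.17 J/(g·K)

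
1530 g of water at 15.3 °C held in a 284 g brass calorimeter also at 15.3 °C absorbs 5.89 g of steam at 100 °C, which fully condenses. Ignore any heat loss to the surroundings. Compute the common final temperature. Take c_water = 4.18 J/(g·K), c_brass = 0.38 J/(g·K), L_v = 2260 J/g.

Setting the total heat transfer to zero:
steam→water at 100 °C releases m L_v = 5.89×2260 = 13311
  condensed water 100 °C→T: 24.62(T − 100)
  water warms: 1530×4.18×(T − 15.3) = 6395.4(T − 15.3)
  brass cup: 284×0.38×(T − 15.3) = 107.92(T − 15.3)
6527.9 T = 13311 + 2462 + 99501 = 115274
T ≈ 17.66 °C — below 100 °C, confirming all the steam condensed.

T_f ≈ 17.7 °C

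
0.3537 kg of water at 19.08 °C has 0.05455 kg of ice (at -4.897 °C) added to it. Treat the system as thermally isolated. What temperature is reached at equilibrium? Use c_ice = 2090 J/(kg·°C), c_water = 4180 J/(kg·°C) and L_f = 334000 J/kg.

Net heat exchanged in the isolated system is zero:
warm ice to 0 °C: 0.05455×2090×(0 − (-4.897)) = 558.3; fusion: m_ice L_f = 0.05455×334000 = 18220; meltwater 0→T: 0.05455×4180×T = 228.02 T; water cools: 0.3537×4180×(T − 19.08) = 1478.5(T − 19.08)
1706.5 T = 28209 − 18778 = 9431.1
T ≈ 5.53 °C. Since T > 0 °C, the all-ice-melts assumption holds.

T_f ≈ 5.5 °C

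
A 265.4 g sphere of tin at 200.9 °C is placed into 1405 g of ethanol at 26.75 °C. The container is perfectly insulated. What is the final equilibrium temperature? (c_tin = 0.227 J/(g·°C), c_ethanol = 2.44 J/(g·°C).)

T_f ≈ 29.8 °C

Taking heat into each body as positive, Σ m c ΔT = 0:
265.4·0.227·(T − 200.9) + 1405·2.44·(T − 26.75) = 0
3488.4 T = 103808
T = 103808/3488.4 ≈ 29.76 °C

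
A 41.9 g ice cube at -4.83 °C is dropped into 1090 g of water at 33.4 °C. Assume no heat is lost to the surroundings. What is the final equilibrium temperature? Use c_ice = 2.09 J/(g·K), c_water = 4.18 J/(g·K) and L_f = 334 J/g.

T_f ≈ 29.1 °C

Setting the total heat transfer to zero:
warm ice to 0 °C: 41.9·2.09·(0 − (-4.83)) = 422.97; fusion: m_ice L_f = 41.9·334 = 13995; warm the meltwater: 175.14 T; water cools: 1090·4.18·(T − 33.4) = 4556.2(T − 33.4)
4731.3 T = 152177 − 14418 = 137760
T ≈ 29.12 °C. Since T > 0 °C, the all-ice-melts assumption holds.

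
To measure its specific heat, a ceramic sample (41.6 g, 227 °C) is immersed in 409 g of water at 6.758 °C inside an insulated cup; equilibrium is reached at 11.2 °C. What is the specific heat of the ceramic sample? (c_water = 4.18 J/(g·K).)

c ≈ 0.846 J/(g·K)

Heat lost by the ceramic sample = heat gained by the water:
41.6·c·(227 − 11.2) = 409·4.18·(11.2 − 6.758)
8977.3 c = 7594.1  ⇒  c ≈ 0.8459 J/(g·K)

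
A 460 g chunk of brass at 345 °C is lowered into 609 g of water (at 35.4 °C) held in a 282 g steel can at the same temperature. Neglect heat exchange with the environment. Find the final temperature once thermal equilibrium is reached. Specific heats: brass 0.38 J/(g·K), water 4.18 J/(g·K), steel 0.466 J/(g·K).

With ΣQ=0 the equilibrium temperature is the m·c-weighted mean:
T_f = (174.8*345 + 2545.6*35.4 + 131.41*35.4) / (174.8 + 2545.6 + 131.41)
    = 155073 / 2851.8 ≈ 54.38 °C

T_f ≈ 54.4 °C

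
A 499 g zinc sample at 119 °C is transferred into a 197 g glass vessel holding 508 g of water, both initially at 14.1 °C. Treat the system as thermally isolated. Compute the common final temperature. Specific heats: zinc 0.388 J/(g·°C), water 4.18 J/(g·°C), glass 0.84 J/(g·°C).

T_f ≈ 22.3 °C

Net heat exchanged in the isolated system is zero:
499×0.388×(T − 119) + 508×4.18×(T − 14.1) + 197×0.84×(T − 14.1) = 0
193.61(T − 119) + 2123.4(T − 14.1) + 165.48(T − 14.1) = 0
2482.5 T = 55314
T = 55314 / 2482.5 = 22.3 °C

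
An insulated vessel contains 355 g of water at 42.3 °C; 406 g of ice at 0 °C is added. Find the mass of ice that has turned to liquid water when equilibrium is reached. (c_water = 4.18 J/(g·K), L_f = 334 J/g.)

Water can give up m c ΔT = 355·4.18·42.3 = 62769 J before reaching 0 °C.
To melt every bit of ice: 406·334 = 135604 J.
That's not enough to melt it all — equilibrium is at 0 °C with ice remaining.
Mass melted = 62769/334 ≈ 187.9 g.

m_melted ≈ 188 g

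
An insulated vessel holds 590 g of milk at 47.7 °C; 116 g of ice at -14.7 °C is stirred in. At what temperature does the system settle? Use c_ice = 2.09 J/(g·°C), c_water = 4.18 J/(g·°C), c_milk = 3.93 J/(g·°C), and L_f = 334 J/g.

Sum of m c ΔT and latent-heat terms is zero:
ice -14.7→0 °C: 116×2.09×14.7 = 3563.9
  fusion: m_ice L_f = 116×334 = 38744
  warm the meltwater: 484.88 T
  milk: 2318.7(T − 47.7)
2803.6 T = 110602 − 42308 = 68294
T ≈ 24.36 °C (positive, so assuming full melt was valid).

T_f ≈ 24.4 °C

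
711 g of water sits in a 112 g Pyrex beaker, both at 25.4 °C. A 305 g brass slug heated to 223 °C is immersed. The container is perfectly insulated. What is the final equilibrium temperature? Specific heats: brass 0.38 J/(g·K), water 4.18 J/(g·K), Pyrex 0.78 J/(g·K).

Conservation of energy gives ΣQ = 0:
305*0.38*(T − 223) + 711*4.18*(T − 25.4) + 112*0.78*(T − 25.4) = 0
115.9(T − 223) + 2972(T − 25.4) + 87.36(T − 25.4) = 0
3175.2 T = 103553
T = 103553/3175.2 ≈ 32.61 °C

T_f ≈ 32.6 °C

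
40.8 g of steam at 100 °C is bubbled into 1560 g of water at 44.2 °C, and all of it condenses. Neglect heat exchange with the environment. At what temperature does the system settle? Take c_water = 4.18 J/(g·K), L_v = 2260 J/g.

Heat gained plus heat lost sum to zero:
steam→water at 100 °C releases m L_v = 40.8·2260 = 92208; condensed water 100 °C→T: 170.54(T − 100); water warms: 1560·4.18·(T − 44.2) = 6520.8(T − 44.2)
6691.3 T = 92208 + 17054 + 288219 = 397482
T ≈ 59.40 °C, under the boiling point, so the assumption holds.

T_f ≈ 59.4 °C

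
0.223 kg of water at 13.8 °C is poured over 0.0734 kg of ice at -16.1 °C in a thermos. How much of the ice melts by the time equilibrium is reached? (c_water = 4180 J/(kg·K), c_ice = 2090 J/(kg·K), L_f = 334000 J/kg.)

Heat available from the water dropping to 0 °C: 0.223×4180×13.8 = 12864 J.
Of that, 0.0734×2090×16.1 = 2469.8 J goes to bring the ice to 0 °C, leaving 10394 J.
Fully melting the ice requires m_ice L_f = 0.0734×334000 = 24516 J.
10394 J < 24516 J, so only part of the ice melts and the system sits at 0 °C.
m_melted×334000 = 10394  ⇒  m_melted ≈ 0.03112 kg.

m_melted ≈ 0.0311 kg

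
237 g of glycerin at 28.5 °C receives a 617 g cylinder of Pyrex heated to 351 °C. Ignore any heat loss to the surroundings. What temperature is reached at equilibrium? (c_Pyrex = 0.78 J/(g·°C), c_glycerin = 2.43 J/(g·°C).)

T_f ≈ 175.3 °C

With ΣQ=0 the equilibrium temperature is the m·c-weighted mean:
T_f = (481.26*351 + 575.91*28.5) / (481.26 + 575.91)
    = 185336 / 1057.2 ≈ 175.31 °C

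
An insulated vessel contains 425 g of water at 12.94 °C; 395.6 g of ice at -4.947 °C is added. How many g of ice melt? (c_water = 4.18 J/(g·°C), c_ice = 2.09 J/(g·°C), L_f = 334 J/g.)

m_melted ≈ 56.6 g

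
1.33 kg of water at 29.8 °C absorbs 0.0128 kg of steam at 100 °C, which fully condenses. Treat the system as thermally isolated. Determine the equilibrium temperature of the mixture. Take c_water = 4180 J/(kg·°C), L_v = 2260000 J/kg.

T_f ≈ 35.6 °C

Heat gained plus heat lost sum to zero:
steam→water at 100 °C releases m L_v = 0.0128×2260000 = 28928; condensate cools 100→T: 0.0128×4180×(T − 100) = 53.5(T − 100); original water: 5559.4(T − 29.8)
5612.9 T = 28928 + 5350.4 + 165670 = 199949
T ≈ 35.62 °C, under the boiling point, so the assumption holds.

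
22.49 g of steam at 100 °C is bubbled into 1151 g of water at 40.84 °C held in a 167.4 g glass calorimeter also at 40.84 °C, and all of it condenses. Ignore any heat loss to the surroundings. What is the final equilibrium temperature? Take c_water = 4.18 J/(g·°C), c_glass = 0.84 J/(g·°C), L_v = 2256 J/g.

T_f ≈ 52.0 °C

Heat gained plus heat lost sum to zero:
latent heat released on condensation: 22.49×2256 = 50737; condensate cools 100→T: 22.49×4.18×(T − 100) = 94.01(T − 100); water warms: 1151×4.18×(T − 40.84) = 4811.2(T − 40.84); glass cup: 167.4×0.84×(T − 40.84) = 140.62(T − 40.84)
5045.8 T = 50737 + 9400.8 + 202231 = 262370
T ≈ 52.00 °C (< 100 °C, so full condensation is consistent).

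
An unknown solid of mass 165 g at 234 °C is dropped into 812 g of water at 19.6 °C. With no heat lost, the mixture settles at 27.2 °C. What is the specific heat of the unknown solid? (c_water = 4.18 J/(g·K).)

c ≈ 0.756 J/(g·K)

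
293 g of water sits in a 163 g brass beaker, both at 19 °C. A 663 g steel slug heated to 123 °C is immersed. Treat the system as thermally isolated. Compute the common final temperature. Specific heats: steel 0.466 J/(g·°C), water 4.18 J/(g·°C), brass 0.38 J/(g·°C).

T_f ≈ 39.1 °C

Net heat exchanged in the isolated system is zero:
663*0.466*(T − 123) + 293*4.18*(T − 19) + 163*0.38*(T − 19) = 0
308.96(T − 123) + 1224.7(T − 19) + 61.94(T − 19) = 0
1595.6 T = 62449
T ≈ 39.14 °C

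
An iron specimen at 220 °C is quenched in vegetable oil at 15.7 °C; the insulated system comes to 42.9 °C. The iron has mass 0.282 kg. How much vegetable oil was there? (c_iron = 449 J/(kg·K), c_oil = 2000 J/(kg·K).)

m ≈ 0.412 kg

Heat lost by the iron = heat gained by the oil:
0.282·449·(220 − 42.9) = m·2000·(42.9 − 15.7)
54400 m = 22424  ⇒  m ≈ 0.4122 kg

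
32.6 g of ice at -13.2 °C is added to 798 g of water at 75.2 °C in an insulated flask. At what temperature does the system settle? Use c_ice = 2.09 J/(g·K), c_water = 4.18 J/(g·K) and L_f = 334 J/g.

T_f ≈ 68.9 °C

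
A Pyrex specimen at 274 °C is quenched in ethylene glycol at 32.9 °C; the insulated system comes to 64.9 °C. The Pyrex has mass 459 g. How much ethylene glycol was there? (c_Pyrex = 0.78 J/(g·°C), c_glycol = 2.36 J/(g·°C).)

m ≈ 991 g

Taking heat into each body as positive, Σ m c ΔT = 0:
459·0.78·(64.9 − 274) + m·2.36·(64.9 − 32.9) = 0
75.52 m = 74862
m = 74862/75.52 ≈ 991.3 g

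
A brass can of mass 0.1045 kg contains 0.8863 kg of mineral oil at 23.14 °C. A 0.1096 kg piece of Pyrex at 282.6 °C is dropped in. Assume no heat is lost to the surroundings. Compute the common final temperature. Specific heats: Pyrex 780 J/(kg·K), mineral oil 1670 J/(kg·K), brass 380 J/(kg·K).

Taking heat into each body as positive, Σ m c ΔT = 0:
0.1096×780×(T − 282.6) + 0.8863×1670×(T − 23.14) + 0.1045×380×(T − 23.14) = 0
85.49(T − 282.6) + 1480.1(T − 23.14) + 39.71(T − 23.14) = 0
1605.3 T = 59328
T = 59328/1605.3 ≈ 36.96 °C

T_f ≈ 37.0 °C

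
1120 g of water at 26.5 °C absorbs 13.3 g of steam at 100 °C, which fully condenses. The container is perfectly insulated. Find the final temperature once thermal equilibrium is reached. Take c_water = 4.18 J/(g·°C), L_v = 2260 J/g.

Let T be the final temperature. ΣQ_i = 0:
latent heat released on condensation: 13.3·2260 = 30058
  condensate cools 100→T: 13.3·4.18·(T − 100) = 55.59(T − 100)
  water warms: 1120·4.18·(T − 26.5) = 4681.6(T − 26.5)
4737.2 T = 30058 + 5559.4 + 124062 = 159680
T ≈ 33.71 °C, under the boiling point, so the assumption holds.

T_f ≈ 33.7 °C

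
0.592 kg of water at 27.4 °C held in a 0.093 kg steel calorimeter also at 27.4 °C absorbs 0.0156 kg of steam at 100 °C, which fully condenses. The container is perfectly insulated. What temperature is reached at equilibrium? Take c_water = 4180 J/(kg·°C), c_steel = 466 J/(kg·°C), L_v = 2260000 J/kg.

T_f ≈ 42.9 °C

Energy balance with sensible and latent terms:
steam→water at 100 °C releases m L_v = 0.0156×2260000 = 35256; condensed water 100 °C→T: 65.21(T − 100); original water: 2474.6(T − 27.4); steel cup: 0.093×466×(T − 27.4) = 43.34(T − 27.4)
2583.1 T = 35256 + 6520.8 + 68990 = 110767
T ≈ 42.88 °C (< 100 °C, so full condensation is consistent).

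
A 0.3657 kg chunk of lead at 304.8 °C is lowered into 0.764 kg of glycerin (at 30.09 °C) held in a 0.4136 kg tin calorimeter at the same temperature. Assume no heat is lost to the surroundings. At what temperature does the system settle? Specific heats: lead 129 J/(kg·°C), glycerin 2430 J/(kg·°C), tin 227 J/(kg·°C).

T_f is the heat-capacity-weighted average of the initial temperatures:
T_f = (47.18×304.8 + 1856.5×30.09 + 93.89×30.09) / (47.18 + 1856.5 + 93.89)
    = 73067 / 1997.6 ≈ 36.58 °C

T_f ≈ 36.6 °C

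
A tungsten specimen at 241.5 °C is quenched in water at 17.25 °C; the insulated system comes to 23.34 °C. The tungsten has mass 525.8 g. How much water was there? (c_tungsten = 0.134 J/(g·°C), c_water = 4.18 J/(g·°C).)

Let T be the final temperature. ΣQ_i = 0:
525.8×0.134×(23.34 − 241.5) + m×4.18×(23.34 − 17.25) = 0
25.46 m = 15371
m = 15371/25.46 ≈ 603.8 g

m ≈ 604 g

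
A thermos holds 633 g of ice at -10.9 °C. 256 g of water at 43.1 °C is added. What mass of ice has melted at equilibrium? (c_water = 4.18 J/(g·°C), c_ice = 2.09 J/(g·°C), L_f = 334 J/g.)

Heat available from the water dropping to 0 °C: 256×4.18×43.1 = 46120 J.
Of that, 633×2.09×10.9 = 14420 J goes to bring the ice to 0 °C, leaving 31700 J.
Fully melting the ice requires m_ice L_f = 633×334 = 211422 J.
31700 J < 211422 J, so only part of the ice melts and the system sits at 0 °C.
m_melted×334 = 31700  ⇒  m_melted ≈ 94.91 g.

m_melted ≈ 94.9 g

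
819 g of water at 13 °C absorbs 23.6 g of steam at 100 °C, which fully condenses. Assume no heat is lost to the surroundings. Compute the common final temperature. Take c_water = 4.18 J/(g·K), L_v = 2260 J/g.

Energy conservation, ΣQ = 0:
condense steam: −23.6×2260 = −53336
  condensate cools 100→T: 23.6×4.18×(T − 100) = 98.65(T − 100)
  water warms: 819×4.18×(T − 13) = 3423.4(T − 13)
3522.1 T = 53336 + 9864.8 + 44504 = 107705
T ≈ 30.58 °C (< 100 °C, so full condensation is consistent).

T_f ≈ 30.6 °C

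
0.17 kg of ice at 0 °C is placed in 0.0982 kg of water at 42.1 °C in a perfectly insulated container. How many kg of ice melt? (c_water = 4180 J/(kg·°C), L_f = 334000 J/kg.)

Water can give up m c ΔT = 0.0982×4180×42.1 = 17281 J before reaching 0 °C.
Melting all 0.17 kg of ice would need 0.17×334000 = 56780 J.
17281 J < 56780 J, so only part of the ice melts and the system sits at 0 °C.
m_melt = 17281 / L_f = 0.05174 kg.

m_melted ≈ 0.0517 kg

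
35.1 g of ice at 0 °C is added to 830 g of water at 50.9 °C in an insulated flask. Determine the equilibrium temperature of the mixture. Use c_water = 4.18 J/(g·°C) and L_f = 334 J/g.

Conservation of energy gives ΣQ = 0:
latent heat to melt: 35.1·334 = 11723
  warm the meltwater: 146.72 T
  water cools: 830·4.18·(T − 50.9) = 3469.4(T − 50.9)
3616.1 T = 176592 − 11723 = 164869
T ≈ 45.59 °C (positive, so assuming full melt was valid).

T_f ≈ 45.6 °C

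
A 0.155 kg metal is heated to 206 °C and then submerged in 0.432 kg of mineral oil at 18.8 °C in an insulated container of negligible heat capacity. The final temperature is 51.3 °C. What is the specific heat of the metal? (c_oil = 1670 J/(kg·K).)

Let T be the final temperature. ΣQ_i = 0:
0.155·c·(51.3 − 206) + 0.432·1670·(51.3 − 18.8) = 0
-23.98 c = -23447
c = -23447/-23.98 ≈ 977.8 J/(kg·K)

c ≈ 978 J/(kg·K)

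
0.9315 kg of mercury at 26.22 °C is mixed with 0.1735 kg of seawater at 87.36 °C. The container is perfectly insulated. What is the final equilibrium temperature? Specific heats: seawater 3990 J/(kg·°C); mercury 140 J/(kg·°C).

T_f ≈ 77.7 °C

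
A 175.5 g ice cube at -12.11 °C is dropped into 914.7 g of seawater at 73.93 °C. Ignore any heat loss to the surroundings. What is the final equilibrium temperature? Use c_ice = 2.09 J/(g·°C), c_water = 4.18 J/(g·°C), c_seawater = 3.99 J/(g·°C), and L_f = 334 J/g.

T_f ≈ 47.2 °C

Energy conservation, ΣQ = 0:
ice -12.11→0 °C: 175.5·2.09·12.11 = 4441.9
  fusion: m_ice L_f = 175.5·334 = 58617
  meltwater 0→T: 175.5·4.18·T = 733.59 T
  seawater: 3649.7(T − 73.93)
4383.2 T = 269819 − 63059 = 206760
T ≈ 47.17 °C — above 0 °C, consistent with complete melting.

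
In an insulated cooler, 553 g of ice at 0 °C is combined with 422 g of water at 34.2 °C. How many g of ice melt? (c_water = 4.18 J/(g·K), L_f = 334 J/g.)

Cooling the water to 0 °C releases 422·4.18·34.2 = 60327 J.
Melting all 553 g of ice would need 553·334 = 184702 J.
That's not enough to melt it all — equilibrium is at 0 °C with ice remaining.
m_melted·334 = 60327  ⇒  m_melted ≈ 180.6 g.

m_melted ≈ 181 g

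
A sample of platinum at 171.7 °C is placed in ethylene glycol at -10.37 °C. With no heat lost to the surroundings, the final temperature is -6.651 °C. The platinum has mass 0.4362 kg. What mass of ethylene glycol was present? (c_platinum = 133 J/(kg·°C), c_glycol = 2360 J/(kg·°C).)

m ≈ 1.18 kg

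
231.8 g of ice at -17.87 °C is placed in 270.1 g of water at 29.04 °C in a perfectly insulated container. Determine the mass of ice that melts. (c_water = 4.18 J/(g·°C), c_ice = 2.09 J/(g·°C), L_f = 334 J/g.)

m_melted ≈ 72.2 g

Cooling the water to 0 °C releases 270.1×4.18×29.04 = 32787 J.
Of that, 231.8×2.09×17.87 = 8657.3 J goes to bring the ice to 0 °C, leaving 24129 J.
To melt every bit of ice: 231.8×334 = 77421 J.
Since 24129 < 77421 J, not all the ice melts; equilibrium is at 0 °C.
m_melt = 24129 / L_f = 72.24 g.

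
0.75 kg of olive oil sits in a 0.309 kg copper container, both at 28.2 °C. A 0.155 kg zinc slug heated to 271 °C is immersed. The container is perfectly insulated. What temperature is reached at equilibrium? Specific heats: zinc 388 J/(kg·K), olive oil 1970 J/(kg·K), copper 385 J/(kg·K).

T_f is the heat-capacity-weighted average of the initial temperatures:
T_f = (60.14*271 + 1477.5*28.2 + 118.97*28.2) / (60.14 + 1477.5 + 118.97)
    = 61318 / 1656.6 ≈ 37.01 °C

T_f ≈ 37.0 °C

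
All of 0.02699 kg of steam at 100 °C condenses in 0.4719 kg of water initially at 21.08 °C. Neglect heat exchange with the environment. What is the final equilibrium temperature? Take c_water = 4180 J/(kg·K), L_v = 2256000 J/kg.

T_f ≈ 54.5 °C

Energy balance with sensible and latent terms:
steam→water at 100 °C releases m L_v = 0.02699·2256000 = 60889
  condensed water 100 °C→T: 112.82(T − 100)
  original water: 1972.5(T − 21.08)
2085.4 T = 60889 + 11282 + 41581 = 113752
T ≈ 54.55 °C (< 100 °C, so full condensation is consistent).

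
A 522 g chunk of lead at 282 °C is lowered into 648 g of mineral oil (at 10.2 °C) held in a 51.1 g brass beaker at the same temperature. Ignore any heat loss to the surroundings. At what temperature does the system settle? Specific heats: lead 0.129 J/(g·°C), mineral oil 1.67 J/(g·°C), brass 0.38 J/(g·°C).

Setting the total heat transfer to zero:
522*0.129*(T − 282) + 648*1.67*(T − 10.2) + 51.1*0.38*(T − 10.2) = 0
(67.34 + 1082.2 + 19.42) T = 67.34*282 + 1082.2*10.2 + 19.42*10.2
T ≈ 25.86 °C

T_f ≈ 25.9 °C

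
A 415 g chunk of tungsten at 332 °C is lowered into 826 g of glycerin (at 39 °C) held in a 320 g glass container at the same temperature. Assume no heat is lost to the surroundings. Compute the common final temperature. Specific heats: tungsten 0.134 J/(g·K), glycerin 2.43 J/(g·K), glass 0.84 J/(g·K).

T_f ≈ 46.0 °C

With ΣQ=0 the equilibrium temperature is the m·c-weighted mean:
T_f = (55.61*332 + 2007.2*39 + 268.8*39) / (55.61 + 2007.2 + 268.8)
    = 107226 / 2331.6 ≈ 45.99 °C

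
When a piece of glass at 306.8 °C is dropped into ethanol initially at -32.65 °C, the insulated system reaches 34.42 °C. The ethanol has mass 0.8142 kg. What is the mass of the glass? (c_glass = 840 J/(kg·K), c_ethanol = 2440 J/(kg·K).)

m ≈ 0.582 kg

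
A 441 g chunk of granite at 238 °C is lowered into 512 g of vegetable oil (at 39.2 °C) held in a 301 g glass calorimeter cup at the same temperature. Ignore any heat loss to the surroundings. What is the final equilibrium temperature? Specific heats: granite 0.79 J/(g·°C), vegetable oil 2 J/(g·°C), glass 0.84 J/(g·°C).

Setting the total heat transfer to zero:
441*0.79*(T − 238) + 512*2*(T − 39.2) + 301*0.84*(T − 39.2) = 0
348.39(T − 238) + 1024(T − 39.2) + 252.84(T − 39.2) = 0
(348.39 + 1024 + 252.84) T = 348.39*238 + 1024*39.2 + 252.84*39.2
T = 132969/1625.2 ≈ 81.82 °C

T_f ≈ 81.8 °C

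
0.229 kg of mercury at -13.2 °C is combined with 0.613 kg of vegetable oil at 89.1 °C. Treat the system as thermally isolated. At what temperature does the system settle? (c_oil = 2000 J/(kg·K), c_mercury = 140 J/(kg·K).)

T_f ≈ 86.5 °C

T_f = Σ m_i c_i T_i / Σ m_i c_i:
T_f = (1226·89.1 + 32.06·(-13.2)) / (1226 + 32.06)
    = 108813 / 1258.1 ≈ 86.49 °C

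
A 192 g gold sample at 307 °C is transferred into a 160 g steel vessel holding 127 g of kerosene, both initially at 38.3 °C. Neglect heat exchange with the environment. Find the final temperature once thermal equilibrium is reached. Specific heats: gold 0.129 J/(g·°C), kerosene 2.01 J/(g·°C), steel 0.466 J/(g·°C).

T_f ≈ 57.1 °C

T_f = Σ m_i c_i T_i / Σ m_i c_i:
T_f = (24.77*307 + 255.27*38.3 + 74.56*38.3) / (24.77 + 255.27 + 74.56)
    = 20236 / 354.6 ≈ 57.07 °C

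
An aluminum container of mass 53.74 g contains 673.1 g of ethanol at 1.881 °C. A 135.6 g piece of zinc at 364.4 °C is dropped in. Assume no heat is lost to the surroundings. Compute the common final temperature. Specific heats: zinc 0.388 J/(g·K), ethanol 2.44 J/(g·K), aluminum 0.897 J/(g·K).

Net heat exchanged in the isolated system is zero:
135.6×0.388×(T − 364.4) + 673.1×2.44×(T − 1.881) + 53.74×0.897×(T − 1.881) = 0
52.61(T − 364.4) + 1642.4(T − 1.881) + 48.2(T − 1.881) = 0
1743.2 T = 22352
T = 22352/1743.2 ≈ 12.82 °C

T_f ≈ 12.8 °C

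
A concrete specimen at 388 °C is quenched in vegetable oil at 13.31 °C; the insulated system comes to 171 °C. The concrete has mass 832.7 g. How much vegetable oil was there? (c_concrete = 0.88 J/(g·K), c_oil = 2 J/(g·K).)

|Q_concrete| = |Q_oil|:
832.7×0.88×(388 − 171) = m×2×(171 − 13.31)
315.38 m = 159012  ⇒  m ≈ 504.2 g

m ≈ 504 g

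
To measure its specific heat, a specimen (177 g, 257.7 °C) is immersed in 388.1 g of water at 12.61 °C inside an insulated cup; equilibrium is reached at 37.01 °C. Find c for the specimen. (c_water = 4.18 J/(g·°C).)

Heat gained plus heat lost sum to zero:
177×c×(37.01 − 257.7) + 388.1×4.18×(37.01 − 12.61) = 0
-39062 c = -39583
c = -39583/-39062 ≈ 1.013 J/(g·°C)

c ≈ 1.01 J/(g·°C)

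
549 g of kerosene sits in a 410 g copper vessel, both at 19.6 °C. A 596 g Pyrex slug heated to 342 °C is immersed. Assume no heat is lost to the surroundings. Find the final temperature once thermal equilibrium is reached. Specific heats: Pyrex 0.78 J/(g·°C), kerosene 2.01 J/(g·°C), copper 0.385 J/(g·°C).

T_f ≈ 106.4 °C

Heat gained plus heat lost sum to zero:
596·0.78·(T − 342) + 549·2.01·(T − 19.6) + 410·0.385·(T − 19.6) = 0
1726.2 T = 183711
T ≈ 106.42 °C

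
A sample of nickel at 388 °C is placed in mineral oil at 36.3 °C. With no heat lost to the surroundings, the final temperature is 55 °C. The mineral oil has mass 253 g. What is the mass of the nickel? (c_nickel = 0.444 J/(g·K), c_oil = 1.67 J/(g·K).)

m ≈ 53.4 g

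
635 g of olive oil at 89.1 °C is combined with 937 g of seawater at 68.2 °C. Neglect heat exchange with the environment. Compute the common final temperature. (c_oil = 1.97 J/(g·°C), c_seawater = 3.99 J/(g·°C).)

T_f ≈ 73.4 °C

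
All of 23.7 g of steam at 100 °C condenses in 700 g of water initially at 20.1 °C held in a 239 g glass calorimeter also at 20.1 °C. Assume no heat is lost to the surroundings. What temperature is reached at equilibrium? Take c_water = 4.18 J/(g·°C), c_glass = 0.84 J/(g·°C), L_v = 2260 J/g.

T_f ≈ 39.2 °C

Setting the total heat transfer to zero:
steam→water at 100 °C releases m L_v = 23.7×2260 = 53562; condensed water 100 °C→T: 99.07(T − 100); water warms: 700×4.18×(T − 20.1) = 2926(T − 20.1); glass cup: 239×0.84×(T − 20.1) = 200.76(T − 20.1)
3225.8 T = 53562 + 9906.6 + 62848 = 126316
T ≈ 39.16 °C (< 100 °C, so full condensation is consistent).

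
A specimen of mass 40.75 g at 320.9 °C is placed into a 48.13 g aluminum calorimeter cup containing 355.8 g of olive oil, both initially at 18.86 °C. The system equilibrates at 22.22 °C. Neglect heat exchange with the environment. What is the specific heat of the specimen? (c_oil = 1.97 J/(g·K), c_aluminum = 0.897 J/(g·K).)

Heat gained plus heat lost sum to zero:
40.75×c×(22.22 − 320.9) + 355.8×1.97×(22.22 − 18.86) + 48.13×0.897×(22.22 − 18.86) = 0
-12171 c = -2500.2
c = -2500.2/-12171 ≈ 0.2054 J/(g·K)

c ≈ 0.205 J/(g·K)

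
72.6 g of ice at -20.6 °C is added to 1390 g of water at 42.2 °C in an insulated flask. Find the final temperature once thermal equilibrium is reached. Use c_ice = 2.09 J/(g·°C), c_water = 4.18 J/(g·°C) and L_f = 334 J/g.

Sum of m c ΔT and latent-heat terms is zero:
warm ice to 0 °C: 72.6×2.09×(0 − (-20.6)) = 3125.7; melt ice: 72.6×334 = 24248; warm the meltwater: 303.47 T; water cools: 1390×4.18×(T − 42.2) = 5810.2(T − 42.2)
6113.7 T = 245190 − 27374 = 217816
T ≈ 35.63 °C — above 0 °C, consistent with complete melting.

T_f ≈ 35.6 °C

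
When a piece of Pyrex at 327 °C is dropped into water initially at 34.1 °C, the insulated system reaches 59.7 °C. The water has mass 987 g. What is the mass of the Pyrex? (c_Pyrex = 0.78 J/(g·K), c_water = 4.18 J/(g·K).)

Heat lost by the Pyrex = heat gained by the water:
m×0.78×(327 − 59.7) = 987×4.18×(59.7 − 34.1)
208.49 m = 105617  ⇒  m ≈ 506.6 g

m ≈ 507 g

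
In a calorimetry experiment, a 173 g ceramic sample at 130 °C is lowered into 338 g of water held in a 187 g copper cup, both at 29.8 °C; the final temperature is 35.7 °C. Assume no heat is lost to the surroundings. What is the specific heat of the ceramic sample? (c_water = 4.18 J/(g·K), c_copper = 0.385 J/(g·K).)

Taking heat into each body as positive, Σ m c ΔT = 0:
173×c×(35.7 − 130) + 338×4.18×(35.7 − 29.8) + 187×0.385×(35.7 − 29.8) = 0
-16314 c = -8760.5
c = -8760.5/-16314 ≈ 0.537 J/(g·K)

c ≈ 0.537 J/(g·K)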